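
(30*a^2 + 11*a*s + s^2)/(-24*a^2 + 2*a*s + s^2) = (5*a + s)/(-4*a + s)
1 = 1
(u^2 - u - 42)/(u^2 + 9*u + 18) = (u - 7)/(u + 3)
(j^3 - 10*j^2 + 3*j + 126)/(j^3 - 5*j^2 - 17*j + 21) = (j - 6)/(j - 1)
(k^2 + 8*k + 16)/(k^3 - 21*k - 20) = (k + 4)/(k^2 - 4*k - 5)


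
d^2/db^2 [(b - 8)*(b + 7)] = 2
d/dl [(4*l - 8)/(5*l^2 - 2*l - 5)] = 4*(-5*l^2 + 20*l - 9)/(25*l^4 - 20*l^3 - 46*l^2 + 20*l + 25)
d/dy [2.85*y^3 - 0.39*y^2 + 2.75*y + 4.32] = 8.55*y^2 - 0.78*y + 2.75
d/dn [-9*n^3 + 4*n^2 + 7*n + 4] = -27*n^2 + 8*n + 7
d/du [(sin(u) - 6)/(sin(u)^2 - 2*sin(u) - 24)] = -cos(u)/(sin(u) + 4)^2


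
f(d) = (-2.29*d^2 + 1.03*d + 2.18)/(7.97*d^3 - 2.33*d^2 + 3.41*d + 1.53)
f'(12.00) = 0.00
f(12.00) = -0.02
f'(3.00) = 0.01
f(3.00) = -0.07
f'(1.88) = -0.03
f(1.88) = -0.08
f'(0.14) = -1.67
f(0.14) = 1.15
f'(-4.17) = 0.01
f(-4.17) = 0.07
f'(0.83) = -0.82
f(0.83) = 0.20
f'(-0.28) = -227.69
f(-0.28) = 7.87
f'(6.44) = 0.01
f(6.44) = -0.04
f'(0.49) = -1.48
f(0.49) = 0.60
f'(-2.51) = 0.03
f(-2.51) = 0.10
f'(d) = (1.03 - 4.58*d)/(7.97*d^3 - 2.33*d^2 + 3.41*d + 1.53) + (-23.91*d^2 + 4.66*d - 3.41)*(-2.29*d^2 + 1.03*d + 2.18)/(7.97*d^3 - 2.33*d^2 + 3.41*d + 1.53)^2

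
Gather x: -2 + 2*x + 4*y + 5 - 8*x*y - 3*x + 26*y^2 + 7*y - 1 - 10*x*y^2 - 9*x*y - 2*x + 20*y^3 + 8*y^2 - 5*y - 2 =x*(-10*y^2 - 17*y - 3) + 20*y^3 + 34*y^2 + 6*y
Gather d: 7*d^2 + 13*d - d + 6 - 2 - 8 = 7*d^2 + 12*d - 4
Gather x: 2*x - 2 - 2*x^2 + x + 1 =-2*x^2 + 3*x - 1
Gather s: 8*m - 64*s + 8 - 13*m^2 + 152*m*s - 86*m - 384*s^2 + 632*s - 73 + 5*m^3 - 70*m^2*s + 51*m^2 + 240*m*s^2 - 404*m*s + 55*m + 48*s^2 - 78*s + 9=5*m^3 + 38*m^2 - 23*m + s^2*(240*m - 336) + s*(-70*m^2 - 252*m + 490) - 56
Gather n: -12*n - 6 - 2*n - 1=-14*n - 7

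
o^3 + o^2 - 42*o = o*(o - 6)*(o + 7)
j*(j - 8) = j^2 - 8*j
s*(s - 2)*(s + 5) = s^3 + 3*s^2 - 10*s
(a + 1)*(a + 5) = a^2 + 6*a + 5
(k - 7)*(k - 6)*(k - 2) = k^3 - 15*k^2 + 68*k - 84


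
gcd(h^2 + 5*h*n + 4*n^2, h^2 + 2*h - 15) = 1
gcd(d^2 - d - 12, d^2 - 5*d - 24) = d + 3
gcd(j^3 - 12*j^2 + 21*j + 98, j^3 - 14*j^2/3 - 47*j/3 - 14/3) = j^2 - 5*j - 14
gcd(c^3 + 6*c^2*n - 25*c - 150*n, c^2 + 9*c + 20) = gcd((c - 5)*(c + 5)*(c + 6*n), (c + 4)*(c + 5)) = c + 5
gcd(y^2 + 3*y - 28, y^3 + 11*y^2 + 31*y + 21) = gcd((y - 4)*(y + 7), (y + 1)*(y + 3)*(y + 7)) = y + 7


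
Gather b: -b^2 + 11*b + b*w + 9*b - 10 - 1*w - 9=-b^2 + b*(w + 20) - w - 19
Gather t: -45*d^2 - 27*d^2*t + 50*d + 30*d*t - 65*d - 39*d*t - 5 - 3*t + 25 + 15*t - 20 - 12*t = -45*d^2 - 15*d + t*(-27*d^2 - 9*d)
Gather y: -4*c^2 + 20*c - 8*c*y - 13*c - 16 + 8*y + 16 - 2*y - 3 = -4*c^2 + 7*c + y*(6 - 8*c) - 3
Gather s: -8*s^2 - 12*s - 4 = -8*s^2 - 12*s - 4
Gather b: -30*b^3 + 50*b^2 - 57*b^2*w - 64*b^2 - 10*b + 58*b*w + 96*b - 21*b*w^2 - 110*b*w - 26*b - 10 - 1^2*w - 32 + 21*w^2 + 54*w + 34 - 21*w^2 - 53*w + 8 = -30*b^3 + b^2*(-57*w - 14) + b*(-21*w^2 - 52*w + 60)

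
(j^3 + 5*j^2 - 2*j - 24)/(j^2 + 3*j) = j + 2 - 8/j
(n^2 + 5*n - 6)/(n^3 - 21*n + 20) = (n + 6)/(n^2 + n - 20)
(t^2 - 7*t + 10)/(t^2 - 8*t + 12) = (t - 5)/(t - 6)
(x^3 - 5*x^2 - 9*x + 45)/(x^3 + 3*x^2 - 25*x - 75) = (x - 3)/(x + 5)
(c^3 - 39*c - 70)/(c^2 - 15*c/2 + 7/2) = 2*(c^2 + 7*c + 10)/(2*c - 1)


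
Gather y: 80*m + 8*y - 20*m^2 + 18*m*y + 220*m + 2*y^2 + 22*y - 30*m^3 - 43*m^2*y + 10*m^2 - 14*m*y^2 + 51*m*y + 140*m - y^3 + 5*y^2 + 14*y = -30*m^3 - 10*m^2 + 440*m - y^3 + y^2*(7 - 14*m) + y*(-43*m^2 + 69*m + 44)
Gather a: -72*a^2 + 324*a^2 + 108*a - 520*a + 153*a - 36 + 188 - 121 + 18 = 252*a^2 - 259*a + 49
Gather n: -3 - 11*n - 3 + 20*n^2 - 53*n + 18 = 20*n^2 - 64*n + 12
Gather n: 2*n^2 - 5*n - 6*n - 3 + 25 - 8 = 2*n^2 - 11*n + 14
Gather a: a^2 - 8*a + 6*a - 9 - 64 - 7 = a^2 - 2*a - 80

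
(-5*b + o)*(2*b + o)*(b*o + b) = -10*b^3*o - 10*b^3 - 3*b^2*o^2 - 3*b^2*o + b*o^3 + b*o^2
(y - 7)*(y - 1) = y^2 - 8*y + 7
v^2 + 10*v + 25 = (v + 5)^2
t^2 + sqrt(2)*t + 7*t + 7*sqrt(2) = (t + 7)*(t + sqrt(2))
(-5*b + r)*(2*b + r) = -10*b^2 - 3*b*r + r^2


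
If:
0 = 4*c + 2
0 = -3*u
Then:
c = -1/2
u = 0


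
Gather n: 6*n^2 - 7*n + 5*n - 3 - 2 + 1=6*n^2 - 2*n - 4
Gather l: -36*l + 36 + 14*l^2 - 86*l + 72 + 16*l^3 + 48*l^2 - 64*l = 16*l^3 + 62*l^2 - 186*l + 108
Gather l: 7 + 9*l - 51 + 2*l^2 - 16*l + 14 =2*l^2 - 7*l - 30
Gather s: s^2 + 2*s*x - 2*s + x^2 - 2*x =s^2 + s*(2*x - 2) + x^2 - 2*x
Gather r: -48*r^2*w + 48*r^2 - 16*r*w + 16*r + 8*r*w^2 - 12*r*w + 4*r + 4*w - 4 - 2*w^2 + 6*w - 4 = r^2*(48 - 48*w) + r*(8*w^2 - 28*w + 20) - 2*w^2 + 10*w - 8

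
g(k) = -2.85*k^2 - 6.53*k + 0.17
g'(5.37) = -37.14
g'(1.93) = -17.53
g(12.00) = -488.59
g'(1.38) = -14.40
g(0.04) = -0.10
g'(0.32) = -8.35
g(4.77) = -95.82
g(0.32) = -2.21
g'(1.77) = -16.62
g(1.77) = -20.32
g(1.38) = -14.27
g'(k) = -5.7*k - 6.53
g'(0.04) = -6.76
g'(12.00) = -74.93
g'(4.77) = -33.72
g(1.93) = -23.05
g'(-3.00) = 10.57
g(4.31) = -80.92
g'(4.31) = -31.10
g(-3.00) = -5.89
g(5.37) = -117.08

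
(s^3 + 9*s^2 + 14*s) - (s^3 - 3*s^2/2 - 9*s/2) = 21*s^2/2 + 37*s/2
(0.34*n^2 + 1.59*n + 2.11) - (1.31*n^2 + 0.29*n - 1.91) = -0.97*n^2 + 1.3*n + 4.02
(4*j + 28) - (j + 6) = 3*j + 22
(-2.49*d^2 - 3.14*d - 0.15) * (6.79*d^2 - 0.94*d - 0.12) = -16.9071*d^4 - 18.98*d^3 + 2.2319*d^2 + 0.5178*d + 0.018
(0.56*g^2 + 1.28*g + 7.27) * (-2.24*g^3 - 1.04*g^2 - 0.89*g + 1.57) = -1.2544*g^5 - 3.4496*g^4 - 18.1144*g^3 - 7.8208*g^2 - 4.4607*g + 11.4139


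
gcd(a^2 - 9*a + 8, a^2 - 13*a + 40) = a - 8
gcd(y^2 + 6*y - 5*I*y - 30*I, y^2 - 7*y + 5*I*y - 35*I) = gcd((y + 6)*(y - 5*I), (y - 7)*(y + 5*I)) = 1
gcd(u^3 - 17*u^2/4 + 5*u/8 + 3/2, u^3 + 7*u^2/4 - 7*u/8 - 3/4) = u^2 - u/4 - 3/8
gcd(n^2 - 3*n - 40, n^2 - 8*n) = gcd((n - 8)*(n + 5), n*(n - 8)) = n - 8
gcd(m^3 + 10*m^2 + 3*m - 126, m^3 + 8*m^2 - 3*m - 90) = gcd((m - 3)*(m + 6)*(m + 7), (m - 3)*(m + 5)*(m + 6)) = m^2 + 3*m - 18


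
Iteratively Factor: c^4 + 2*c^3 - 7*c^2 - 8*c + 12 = (c - 1)*(c^3 + 3*c^2 - 4*c - 12) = (c - 1)*(c + 2)*(c^2 + c - 6) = (c - 1)*(c + 2)*(c + 3)*(c - 2)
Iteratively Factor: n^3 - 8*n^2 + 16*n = (n)*(n^2 - 8*n + 16) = n*(n - 4)*(n - 4)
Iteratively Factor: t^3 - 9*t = (t - 3)*(t^2 + 3*t) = (t - 3)*(t + 3)*(t)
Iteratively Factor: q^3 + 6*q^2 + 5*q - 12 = (q + 4)*(q^2 + 2*q - 3) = (q + 3)*(q + 4)*(q - 1)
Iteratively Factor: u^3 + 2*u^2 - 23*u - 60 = (u + 3)*(u^2 - u - 20) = (u + 3)*(u + 4)*(u - 5)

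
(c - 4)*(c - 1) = c^2 - 5*c + 4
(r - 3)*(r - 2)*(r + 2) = r^3 - 3*r^2 - 4*r + 12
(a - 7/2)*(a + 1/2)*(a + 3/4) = a^3 - 9*a^2/4 - 4*a - 21/16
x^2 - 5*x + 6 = (x - 3)*(x - 2)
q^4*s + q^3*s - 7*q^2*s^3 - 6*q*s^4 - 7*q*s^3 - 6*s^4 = (q - 3*s)*(q + s)*(q + 2*s)*(q*s + s)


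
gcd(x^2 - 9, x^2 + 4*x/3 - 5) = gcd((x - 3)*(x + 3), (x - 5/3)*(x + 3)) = x + 3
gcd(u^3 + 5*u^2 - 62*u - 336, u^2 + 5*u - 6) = u + 6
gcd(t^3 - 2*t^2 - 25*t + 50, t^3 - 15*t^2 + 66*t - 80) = t^2 - 7*t + 10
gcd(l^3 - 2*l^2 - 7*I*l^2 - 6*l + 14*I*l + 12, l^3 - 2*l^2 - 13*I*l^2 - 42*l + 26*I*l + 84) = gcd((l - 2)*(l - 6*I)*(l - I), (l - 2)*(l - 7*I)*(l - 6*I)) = l^2 + l*(-2 - 6*I) + 12*I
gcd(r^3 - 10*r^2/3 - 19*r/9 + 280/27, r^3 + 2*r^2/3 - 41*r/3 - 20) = r + 5/3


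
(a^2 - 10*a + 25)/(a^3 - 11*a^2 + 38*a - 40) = (a - 5)/(a^2 - 6*a + 8)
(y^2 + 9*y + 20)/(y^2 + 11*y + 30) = (y + 4)/(y + 6)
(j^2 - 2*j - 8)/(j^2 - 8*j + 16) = (j + 2)/(j - 4)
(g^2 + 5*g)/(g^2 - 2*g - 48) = g*(g + 5)/(g^2 - 2*g - 48)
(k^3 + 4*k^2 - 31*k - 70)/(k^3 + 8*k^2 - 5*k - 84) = (k^2 - 3*k - 10)/(k^2 + k - 12)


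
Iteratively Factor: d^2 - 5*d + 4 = (d - 1)*(d - 4)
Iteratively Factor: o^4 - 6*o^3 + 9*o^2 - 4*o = (o - 4)*(o^3 - 2*o^2 + o) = o*(o - 4)*(o^2 - 2*o + 1) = o*(o - 4)*(o - 1)*(o - 1)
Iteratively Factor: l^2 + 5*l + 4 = (l + 4)*(l + 1)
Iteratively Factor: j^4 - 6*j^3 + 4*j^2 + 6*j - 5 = (j - 1)*(j^3 - 5*j^2 - j + 5) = (j - 5)*(j - 1)*(j^2 - 1) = (j - 5)*(j - 1)*(j + 1)*(j - 1)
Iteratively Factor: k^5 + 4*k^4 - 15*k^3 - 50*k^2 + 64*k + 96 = (k + 1)*(k^4 + 3*k^3 - 18*k^2 - 32*k + 96) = (k + 1)*(k + 4)*(k^3 - k^2 - 14*k + 24) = (k + 1)*(k + 4)^2*(k^2 - 5*k + 6) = (k - 3)*(k + 1)*(k + 4)^2*(k - 2)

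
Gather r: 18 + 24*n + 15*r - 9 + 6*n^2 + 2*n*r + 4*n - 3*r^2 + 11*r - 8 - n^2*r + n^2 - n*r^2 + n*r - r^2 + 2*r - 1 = 7*n^2 + 28*n + r^2*(-n - 4) + r*(-n^2 + 3*n + 28)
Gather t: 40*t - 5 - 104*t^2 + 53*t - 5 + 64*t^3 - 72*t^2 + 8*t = 64*t^3 - 176*t^2 + 101*t - 10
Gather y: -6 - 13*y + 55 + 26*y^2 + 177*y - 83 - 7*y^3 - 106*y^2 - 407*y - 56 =-7*y^3 - 80*y^2 - 243*y - 90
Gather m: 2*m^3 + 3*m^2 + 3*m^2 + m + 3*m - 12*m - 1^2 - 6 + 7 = 2*m^3 + 6*m^2 - 8*m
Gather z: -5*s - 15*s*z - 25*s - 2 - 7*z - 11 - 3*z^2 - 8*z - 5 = -30*s - 3*z^2 + z*(-15*s - 15) - 18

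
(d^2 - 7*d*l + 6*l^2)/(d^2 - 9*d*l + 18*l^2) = (d - l)/(d - 3*l)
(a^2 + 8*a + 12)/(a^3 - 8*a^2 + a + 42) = (a + 6)/(a^2 - 10*a + 21)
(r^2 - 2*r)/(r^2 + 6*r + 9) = r*(r - 2)/(r^2 + 6*r + 9)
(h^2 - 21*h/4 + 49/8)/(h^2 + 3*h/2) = (8*h^2 - 42*h + 49)/(4*h*(2*h + 3))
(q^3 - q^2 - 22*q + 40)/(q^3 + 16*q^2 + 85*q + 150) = (q^2 - 6*q + 8)/(q^2 + 11*q + 30)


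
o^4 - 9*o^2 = o^2*(o - 3)*(o + 3)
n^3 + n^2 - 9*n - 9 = (n - 3)*(n + 1)*(n + 3)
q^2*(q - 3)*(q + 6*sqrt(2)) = q^4 - 3*q^3 + 6*sqrt(2)*q^3 - 18*sqrt(2)*q^2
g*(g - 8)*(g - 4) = g^3 - 12*g^2 + 32*g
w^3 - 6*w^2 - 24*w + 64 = (w - 8)*(w - 2)*(w + 4)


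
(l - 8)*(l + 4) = l^2 - 4*l - 32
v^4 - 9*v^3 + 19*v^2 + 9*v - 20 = (v - 5)*(v - 4)*(v - 1)*(v + 1)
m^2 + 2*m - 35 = (m - 5)*(m + 7)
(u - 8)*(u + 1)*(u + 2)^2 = u^4 - 3*u^3 - 32*u^2 - 60*u - 32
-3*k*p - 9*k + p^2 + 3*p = (-3*k + p)*(p + 3)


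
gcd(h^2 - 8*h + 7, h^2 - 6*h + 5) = h - 1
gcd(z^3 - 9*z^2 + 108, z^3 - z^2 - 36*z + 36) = z - 6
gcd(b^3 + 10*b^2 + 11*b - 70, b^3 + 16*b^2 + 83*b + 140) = b^2 + 12*b + 35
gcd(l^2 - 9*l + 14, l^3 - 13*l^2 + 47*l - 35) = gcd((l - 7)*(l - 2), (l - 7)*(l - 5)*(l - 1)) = l - 7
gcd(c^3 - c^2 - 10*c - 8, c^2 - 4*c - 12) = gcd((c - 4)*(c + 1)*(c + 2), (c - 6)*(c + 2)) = c + 2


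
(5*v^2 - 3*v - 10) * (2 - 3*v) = -15*v^3 + 19*v^2 + 24*v - 20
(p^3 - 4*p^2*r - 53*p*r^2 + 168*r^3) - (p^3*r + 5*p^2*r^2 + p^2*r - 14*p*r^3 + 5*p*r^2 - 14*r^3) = -p^3*r + p^3 - 5*p^2*r^2 - 5*p^2*r + 14*p*r^3 - 58*p*r^2 + 182*r^3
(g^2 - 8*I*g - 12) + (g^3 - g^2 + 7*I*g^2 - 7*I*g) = g^3 + 7*I*g^2 - 15*I*g - 12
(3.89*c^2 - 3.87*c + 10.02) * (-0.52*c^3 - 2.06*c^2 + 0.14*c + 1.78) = -2.0228*c^5 - 6.001*c^4 + 3.3064*c^3 - 14.2588*c^2 - 5.4858*c + 17.8356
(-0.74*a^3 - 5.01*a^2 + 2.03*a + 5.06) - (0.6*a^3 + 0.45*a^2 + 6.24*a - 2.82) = -1.34*a^3 - 5.46*a^2 - 4.21*a + 7.88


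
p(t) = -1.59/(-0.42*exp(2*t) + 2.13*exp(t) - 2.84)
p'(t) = -1.59*(0.84*exp(2*t) - 2.13*exp(t))/(-0.42*exp(2*t) + 2.13*exp(t) - 2.84)^2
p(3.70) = 0.00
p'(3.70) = -0.01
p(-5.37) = 0.56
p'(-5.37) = 0.00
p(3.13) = 0.01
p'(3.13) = -0.02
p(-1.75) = 0.64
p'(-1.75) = 0.09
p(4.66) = 0.00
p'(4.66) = -0.00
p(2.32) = 0.06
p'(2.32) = -0.17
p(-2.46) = 0.60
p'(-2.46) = 0.04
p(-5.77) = 0.56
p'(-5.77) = 0.00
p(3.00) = 0.01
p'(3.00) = -0.03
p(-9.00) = 0.56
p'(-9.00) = 0.00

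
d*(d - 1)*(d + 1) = d^3 - d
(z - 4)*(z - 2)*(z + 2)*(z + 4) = z^4 - 20*z^2 + 64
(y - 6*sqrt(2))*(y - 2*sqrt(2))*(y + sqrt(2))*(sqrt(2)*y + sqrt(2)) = sqrt(2)*y^4 - 14*y^3 + sqrt(2)*y^3 - 14*y^2 + 8*sqrt(2)*y^2 + 8*sqrt(2)*y + 48*y + 48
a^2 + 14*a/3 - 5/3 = (a - 1/3)*(a + 5)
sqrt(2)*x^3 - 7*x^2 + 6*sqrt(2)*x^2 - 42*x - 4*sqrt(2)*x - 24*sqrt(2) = (x + 6)*(x - 4*sqrt(2))*(sqrt(2)*x + 1)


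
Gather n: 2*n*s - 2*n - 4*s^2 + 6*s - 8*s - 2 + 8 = n*(2*s - 2) - 4*s^2 - 2*s + 6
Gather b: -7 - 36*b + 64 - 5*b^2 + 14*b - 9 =-5*b^2 - 22*b + 48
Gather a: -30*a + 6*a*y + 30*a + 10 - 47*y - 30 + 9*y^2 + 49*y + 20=6*a*y + 9*y^2 + 2*y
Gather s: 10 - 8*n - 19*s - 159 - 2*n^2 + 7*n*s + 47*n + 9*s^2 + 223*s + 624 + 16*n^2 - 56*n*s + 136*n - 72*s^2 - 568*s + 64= 14*n^2 + 175*n - 63*s^2 + s*(-49*n - 364) + 539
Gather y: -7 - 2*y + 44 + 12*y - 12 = 10*y + 25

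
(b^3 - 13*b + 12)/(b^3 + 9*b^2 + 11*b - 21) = (b^2 + b - 12)/(b^2 + 10*b + 21)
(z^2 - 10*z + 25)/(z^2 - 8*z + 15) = (z - 5)/(z - 3)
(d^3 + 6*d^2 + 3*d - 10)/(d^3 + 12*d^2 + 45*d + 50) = (d - 1)/(d + 5)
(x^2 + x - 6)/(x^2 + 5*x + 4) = (x^2 + x - 6)/(x^2 + 5*x + 4)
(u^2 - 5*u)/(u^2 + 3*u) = (u - 5)/(u + 3)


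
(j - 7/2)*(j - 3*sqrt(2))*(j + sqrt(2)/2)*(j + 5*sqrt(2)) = j^4 - 7*j^3/2 + 5*sqrt(2)*j^3/2 - 28*j^2 - 35*sqrt(2)*j^2/4 - 15*sqrt(2)*j + 98*j + 105*sqrt(2)/2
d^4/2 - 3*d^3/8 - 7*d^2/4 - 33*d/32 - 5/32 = (d/2 + 1/2)*(d - 5/2)*(d + 1/4)*(d + 1/2)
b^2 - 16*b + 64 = (b - 8)^2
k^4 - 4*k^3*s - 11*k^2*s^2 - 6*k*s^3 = k*(k - 6*s)*(k + s)^2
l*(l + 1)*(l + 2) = l^3 + 3*l^2 + 2*l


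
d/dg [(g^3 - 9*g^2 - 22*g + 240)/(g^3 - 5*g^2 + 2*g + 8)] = 4*(g^4 + 12*g^3 - 206*g^2 + 564*g - 164)/(g^6 - 10*g^5 + 29*g^4 - 4*g^3 - 76*g^2 + 32*g + 64)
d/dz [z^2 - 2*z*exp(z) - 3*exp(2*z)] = -2*z*exp(z) + 2*z - 6*exp(2*z) - 2*exp(z)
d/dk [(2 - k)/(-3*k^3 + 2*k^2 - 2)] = (3*k^3 - 2*k^2 - k*(k - 2)*(9*k - 4) + 2)/(3*k^3 - 2*k^2 + 2)^2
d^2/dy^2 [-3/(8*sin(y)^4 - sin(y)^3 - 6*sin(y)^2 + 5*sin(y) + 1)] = 3*(1024*sin(y)^8 - 184*sin(y)^7 - 1847*sin(y)^6 + 266*sin(y)^5 + 858*sin(y)^4 - 337*sin(y)^3 - 41*sin(y)^2 + 169*sin(y) - 62)/(8*sin(y)^4 - sin(y)^3 - 6*sin(y)^2 + 5*sin(y) + 1)^3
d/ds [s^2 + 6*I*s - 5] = 2*s + 6*I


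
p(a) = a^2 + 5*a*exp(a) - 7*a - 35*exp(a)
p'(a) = 5*a*exp(a) + 2*a - 30*exp(a) - 7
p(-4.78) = 55.81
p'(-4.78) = -17.01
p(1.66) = -149.29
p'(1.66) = -117.81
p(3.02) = -419.80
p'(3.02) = -306.28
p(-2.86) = 25.38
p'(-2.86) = -15.26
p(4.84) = -1376.32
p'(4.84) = -730.84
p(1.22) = -104.94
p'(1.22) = -85.51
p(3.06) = -432.21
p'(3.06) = -314.40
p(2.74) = -341.55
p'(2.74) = -253.96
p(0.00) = -35.00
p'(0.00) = -37.00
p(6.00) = -2023.14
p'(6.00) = 5.00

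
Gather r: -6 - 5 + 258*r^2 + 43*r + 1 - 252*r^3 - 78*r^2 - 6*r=-252*r^3 + 180*r^2 + 37*r - 10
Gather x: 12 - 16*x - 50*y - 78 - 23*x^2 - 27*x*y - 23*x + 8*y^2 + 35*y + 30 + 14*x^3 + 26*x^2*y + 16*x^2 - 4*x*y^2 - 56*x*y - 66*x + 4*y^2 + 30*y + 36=14*x^3 + x^2*(26*y - 7) + x*(-4*y^2 - 83*y - 105) + 12*y^2 + 15*y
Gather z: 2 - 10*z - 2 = -10*z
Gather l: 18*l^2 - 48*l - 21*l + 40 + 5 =18*l^2 - 69*l + 45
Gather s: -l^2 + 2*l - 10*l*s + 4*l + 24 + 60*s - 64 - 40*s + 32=-l^2 + 6*l + s*(20 - 10*l) - 8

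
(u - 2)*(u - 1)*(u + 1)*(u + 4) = u^4 + 2*u^3 - 9*u^2 - 2*u + 8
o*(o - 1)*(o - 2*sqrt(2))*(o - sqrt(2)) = o^4 - 3*sqrt(2)*o^3 - o^3 + 4*o^2 + 3*sqrt(2)*o^2 - 4*o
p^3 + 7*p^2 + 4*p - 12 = (p - 1)*(p + 2)*(p + 6)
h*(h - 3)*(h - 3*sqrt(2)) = h^3 - 3*sqrt(2)*h^2 - 3*h^2 + 9*sqrt(2)*h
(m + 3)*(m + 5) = m^2 + 8*m + 15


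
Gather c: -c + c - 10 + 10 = 0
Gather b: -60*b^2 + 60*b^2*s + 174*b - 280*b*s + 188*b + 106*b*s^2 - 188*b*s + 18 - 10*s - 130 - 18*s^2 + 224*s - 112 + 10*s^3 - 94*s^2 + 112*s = b^2*(60*s - 60) + b*(106*s^2 - 468*s + 362) + 10*s^3 - 112*s^2 + 326*s - 224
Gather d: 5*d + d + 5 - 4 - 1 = 6*d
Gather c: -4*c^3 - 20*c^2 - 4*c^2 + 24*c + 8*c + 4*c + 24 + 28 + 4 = -4*c^3 - 24*c^2 + 36*c + 56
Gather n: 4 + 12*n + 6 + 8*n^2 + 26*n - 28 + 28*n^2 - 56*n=36*n^2 - 18*n - 18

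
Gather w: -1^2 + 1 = 0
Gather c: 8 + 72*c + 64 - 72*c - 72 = 0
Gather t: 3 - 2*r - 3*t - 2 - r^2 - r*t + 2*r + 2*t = -r^2 + t*(-r - 1) + 1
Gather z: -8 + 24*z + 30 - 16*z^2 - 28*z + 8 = -16*z^2 - 4*z + 30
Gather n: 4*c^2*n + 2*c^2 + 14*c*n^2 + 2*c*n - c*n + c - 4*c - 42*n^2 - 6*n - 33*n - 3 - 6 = 2*c^2 - 3*c + n^2*(14*c - 42) + n*(4*c^2 + c - 39) - 9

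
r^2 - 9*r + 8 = (r - 8)*(r - 1)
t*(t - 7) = t^2 - 7*t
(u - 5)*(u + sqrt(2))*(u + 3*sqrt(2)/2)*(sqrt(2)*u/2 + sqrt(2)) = sqrt(2)*u^4/2 - 3*sqrt(2)*u^3/2 + 5*u^3/2 - 15*u^2/2 - 7*sqrt(2)*u^2/2 - 25*u - 9*sqrt(2)*u/2 - 15*sqrt(2)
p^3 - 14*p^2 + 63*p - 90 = (p - 6)*(p - 5)*(p - 3)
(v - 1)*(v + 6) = v^2 + 5*v - 6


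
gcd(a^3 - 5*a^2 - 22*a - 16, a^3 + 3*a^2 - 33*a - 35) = a + 1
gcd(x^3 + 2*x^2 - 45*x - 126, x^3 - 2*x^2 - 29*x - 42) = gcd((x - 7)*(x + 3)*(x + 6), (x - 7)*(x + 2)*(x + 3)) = x^2 - 4*x - 21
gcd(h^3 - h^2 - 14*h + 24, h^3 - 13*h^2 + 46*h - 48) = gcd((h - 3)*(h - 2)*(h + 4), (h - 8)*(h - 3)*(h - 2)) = h^2 - 5*h + 6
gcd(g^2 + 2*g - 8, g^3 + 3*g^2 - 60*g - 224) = g + 4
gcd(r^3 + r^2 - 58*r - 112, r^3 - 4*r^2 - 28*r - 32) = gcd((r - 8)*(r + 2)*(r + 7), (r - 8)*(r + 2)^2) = r^2 - 6*r - 16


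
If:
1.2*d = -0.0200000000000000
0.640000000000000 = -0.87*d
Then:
No Solution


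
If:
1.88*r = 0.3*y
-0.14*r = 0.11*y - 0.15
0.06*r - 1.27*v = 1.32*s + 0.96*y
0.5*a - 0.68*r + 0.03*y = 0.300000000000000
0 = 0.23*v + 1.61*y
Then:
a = 0.78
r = 0.18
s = 6.82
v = -7.93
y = 1.13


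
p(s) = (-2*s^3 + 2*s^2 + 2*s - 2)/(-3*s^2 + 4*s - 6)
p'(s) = (6*s - 4)*(-2*s^3 + 2*s^2 + 2*s - 2)/(-3*s^2 + 4*s - 6)^2 + (-6*s^2 + 4*s + 2)/(-3*s^2 + 4*s - 6) = 2*(3*s^4 - 8*s^3 + 25*s^2 - 18*s - 2)/(9*s^4 - 24*s^3 + 52*s^2 - 48*s + 36)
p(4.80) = 3.00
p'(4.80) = 0.76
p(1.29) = 0.07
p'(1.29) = 0.44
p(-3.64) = -1.88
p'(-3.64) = 0.72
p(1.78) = 0.40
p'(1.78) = 0.86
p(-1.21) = -0.13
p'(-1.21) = 0.66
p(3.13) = 1.64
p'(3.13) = 0.88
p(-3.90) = -2.07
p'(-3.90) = 0.72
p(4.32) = 2.62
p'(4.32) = 0.79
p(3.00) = 1.52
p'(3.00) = 0.89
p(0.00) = 0.33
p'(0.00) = -0.11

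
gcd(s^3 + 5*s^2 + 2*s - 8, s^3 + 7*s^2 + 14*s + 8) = s^2 + 6*s + 8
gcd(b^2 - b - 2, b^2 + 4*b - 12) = b - 2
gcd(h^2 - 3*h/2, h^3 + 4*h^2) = h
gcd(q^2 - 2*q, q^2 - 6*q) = q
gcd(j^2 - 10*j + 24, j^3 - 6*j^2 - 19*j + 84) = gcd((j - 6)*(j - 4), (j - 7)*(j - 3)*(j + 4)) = 1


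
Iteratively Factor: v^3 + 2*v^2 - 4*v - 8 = (v - 2)*(v^2 + 4*v + 4) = (v - 2)*(v + 2)*(v + 2)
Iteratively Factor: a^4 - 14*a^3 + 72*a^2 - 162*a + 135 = (a - 3)*(a^3 - 11*a^2 + 39*a - 45) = (a - 3)^2*(a^2 - 8*a + 15) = (a - 5)*(a - 3)^2*(a - 3)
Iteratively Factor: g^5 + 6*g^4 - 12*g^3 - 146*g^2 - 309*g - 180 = (g + 4)*(g^4 + 2*g^3 - 20*g^2 - 66*g - 45) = (g + 3)*(g + 4)*(g^3 - g^2 - 17*g - 15) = (g + 1)*(g + 3)*(g + 4)*(g^2 - 2*g - 15) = (g - 5)*(g + 1)*(g + 3)*(g + 4)*(g + 3)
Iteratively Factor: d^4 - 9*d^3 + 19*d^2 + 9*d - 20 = (d + 1)*(d^3 - 10*d^2 + 29*d - 20) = (d - 1)*(d + 1)*(d^2 - 9*d + 20) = (d - 5)*(d - 1)*(d + 1)*(d - 4)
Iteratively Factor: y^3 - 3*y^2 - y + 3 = (y - 1)*(y^2 - 2*y - 3) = (y - 1)*(y + 1)*(y - 3)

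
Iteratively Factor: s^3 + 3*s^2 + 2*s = (s + 2)*(s^2 + s) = s*(s + 2)*(s + 1)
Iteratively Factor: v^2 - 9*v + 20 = (v - 4)*(v - 5)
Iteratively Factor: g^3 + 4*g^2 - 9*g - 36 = (g + 4)*(g^2 - 9) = (g - 3)*(g + 4)*(g + 3)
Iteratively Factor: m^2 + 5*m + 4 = (m + 1)*(m + 4)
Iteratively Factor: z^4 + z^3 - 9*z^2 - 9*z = (z - 3)*(z^3 + 4*z^2 + 3*z) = z*(z - 3)*(z^2 + 4*z + 3) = z*(z - 3)*(z + 3)*(z + 1)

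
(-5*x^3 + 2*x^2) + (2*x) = -5*x^3 + 2*x^2 + 2*x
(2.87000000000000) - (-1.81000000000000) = 4.68000000000000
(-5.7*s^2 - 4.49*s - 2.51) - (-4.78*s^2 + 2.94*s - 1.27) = -0.92*s^2 - 7.43*s - 1.24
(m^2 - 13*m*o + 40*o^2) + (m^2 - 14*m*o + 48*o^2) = 2*m^2 - 27*m*o + 88*o^2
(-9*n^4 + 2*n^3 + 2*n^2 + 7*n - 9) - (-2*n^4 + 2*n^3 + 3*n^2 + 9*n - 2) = -7*n^4 - n^2 - 2*n - 7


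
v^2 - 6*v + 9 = (v - 3)^2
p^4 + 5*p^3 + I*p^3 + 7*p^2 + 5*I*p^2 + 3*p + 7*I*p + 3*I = (p + 1)^2*(p + 3)*(p + I)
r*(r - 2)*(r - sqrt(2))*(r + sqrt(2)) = r^4 - 2*r^3 - 2*r^2 + 4*r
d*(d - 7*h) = d^2 - 7*d*h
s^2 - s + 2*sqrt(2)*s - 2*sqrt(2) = (s - 1)*(s + 2*sqrt(2))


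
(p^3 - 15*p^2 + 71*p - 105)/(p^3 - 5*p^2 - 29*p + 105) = (p - 5)/(p + 5)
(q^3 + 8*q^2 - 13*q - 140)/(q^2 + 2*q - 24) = (q^2 + 12*q + 35)/(q + 6)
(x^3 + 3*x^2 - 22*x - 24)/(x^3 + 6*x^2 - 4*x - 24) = (x^2 - 3*x - 4)/(x^2 - 4)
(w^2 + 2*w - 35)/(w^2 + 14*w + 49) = (w - 5)/(w + 7)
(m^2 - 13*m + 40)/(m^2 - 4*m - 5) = (m - 8)/(m + 1)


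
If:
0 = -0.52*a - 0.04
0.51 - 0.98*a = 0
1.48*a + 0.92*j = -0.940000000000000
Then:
No Solution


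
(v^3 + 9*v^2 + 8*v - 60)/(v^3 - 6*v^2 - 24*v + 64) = (v^2 + 11*v + 30)/(v^2 - 4*v - 32)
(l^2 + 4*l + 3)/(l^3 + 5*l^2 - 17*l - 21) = (l + 3)/(l^2 + 4*l - 21)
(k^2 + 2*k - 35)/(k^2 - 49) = (k - 5)/(k - 7)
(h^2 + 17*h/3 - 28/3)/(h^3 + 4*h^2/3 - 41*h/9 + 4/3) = 3*(h + 7)/(3*h^2 + 8*h - 3)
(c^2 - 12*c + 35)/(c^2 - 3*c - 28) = (c - 5)/(c + 4)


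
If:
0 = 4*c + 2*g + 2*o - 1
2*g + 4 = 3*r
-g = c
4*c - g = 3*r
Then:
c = 4/7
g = -4/7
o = -1/14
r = 20/21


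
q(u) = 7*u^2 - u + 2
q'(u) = 14*u - 1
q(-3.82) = 107.97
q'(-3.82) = -54.48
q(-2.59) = 51.55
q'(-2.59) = -37.26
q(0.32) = 2.40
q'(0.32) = 3.48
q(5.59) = 215.15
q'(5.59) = 77.26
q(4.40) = 133.12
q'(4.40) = 60.60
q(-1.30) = 15.13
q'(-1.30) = -19.20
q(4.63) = 147.43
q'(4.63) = 63.82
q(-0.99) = 9.85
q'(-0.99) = -14.86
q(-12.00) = 1022.00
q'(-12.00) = -169.00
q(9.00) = 560.00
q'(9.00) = 125.00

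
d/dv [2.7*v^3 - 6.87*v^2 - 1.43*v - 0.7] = 8.1*v^2 - 13.74*v - 1.43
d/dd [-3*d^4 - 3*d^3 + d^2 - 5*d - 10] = -12*d^3 - 9*d^2 + 2*d - 5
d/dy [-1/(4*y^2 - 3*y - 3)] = (8*y - 3)/(-4*y^2 + 3*y + 3)^2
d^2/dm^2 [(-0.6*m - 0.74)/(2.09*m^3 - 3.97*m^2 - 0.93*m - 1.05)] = (-15.72516*m^5 - 8.918448*m^4 + 76.994512*m^3 - 77.148768*m^2 - 11.129904*m + 6.061128)/(9.129329*m^9 - 52.024071*m^8 + 86.633844*m^7 - 30.031354*m^6 + 13.723002*m^5 - 47.702484*m^4 - 17.151912*m^3 - 15.85521*m^2 - 3.075975*m - 1.157625)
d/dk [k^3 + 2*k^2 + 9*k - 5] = 3*k^2 + 4*k + 9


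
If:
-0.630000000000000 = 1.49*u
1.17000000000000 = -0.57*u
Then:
No Solution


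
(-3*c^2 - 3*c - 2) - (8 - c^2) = -2*c^2 - 3*c - 10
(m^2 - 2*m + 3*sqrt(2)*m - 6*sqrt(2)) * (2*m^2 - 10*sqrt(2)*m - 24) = 2*m^4 - 4*sqrt(2)*m^3 - 4*m^3 - 84*m^2 + 8*sqrt(2)*m^2 - 72*sqrt(2)*m + 168*m + 144*sqrt(2)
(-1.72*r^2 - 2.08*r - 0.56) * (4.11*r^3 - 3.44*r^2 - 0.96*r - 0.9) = -7.0692*r^5 - 2.632*r^4 + 6.5048*r^3 + 5.4712*r^2 + 2.4096*r + 0.504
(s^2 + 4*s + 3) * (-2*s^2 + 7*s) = -2*s^4 - s^3 + 22*s^2 + 21*s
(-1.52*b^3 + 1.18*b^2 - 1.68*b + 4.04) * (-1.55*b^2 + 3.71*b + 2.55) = 2.356*b^5 - 7.4682*b^4 + 3.1058*b^3 - 9.4858*b^2 + 10.7044*b + 10.302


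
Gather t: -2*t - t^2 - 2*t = -t^2 - 4*t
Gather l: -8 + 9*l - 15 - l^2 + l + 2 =-l^2 + 10*l - 21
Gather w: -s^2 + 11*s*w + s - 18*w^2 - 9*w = -s^2 + s - 18*w^2 + w*(11*s - 9)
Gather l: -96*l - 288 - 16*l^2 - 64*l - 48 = -16*l^2 - 160*l - 336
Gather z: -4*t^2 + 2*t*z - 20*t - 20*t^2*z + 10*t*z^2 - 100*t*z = -4*t^2 + 10*t*z^2 - 20*t + z*(-20*t^2 - 98*t)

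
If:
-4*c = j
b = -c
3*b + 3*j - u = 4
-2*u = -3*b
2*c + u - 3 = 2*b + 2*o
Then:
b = 8/27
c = -8/27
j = 32/27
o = -101/54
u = 4/9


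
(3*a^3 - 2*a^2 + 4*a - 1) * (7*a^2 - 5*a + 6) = 21*a^5 - 29*a^4 + 56*a^3 - 39*a^2 + 29*a - 6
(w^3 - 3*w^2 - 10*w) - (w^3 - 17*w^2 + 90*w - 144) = 14*w^2 - 100*w + 144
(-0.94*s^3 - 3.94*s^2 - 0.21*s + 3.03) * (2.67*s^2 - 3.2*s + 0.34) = -2.5098*s^5 - 7.5118*s^4 + 11.7277*s^3 + 7.4225*s^2 - 9.7674*s + 1.0302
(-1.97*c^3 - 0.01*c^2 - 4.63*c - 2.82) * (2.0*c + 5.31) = -3.94*c^4 - 10.4807*c^3 - 9.3131*c^2 - 30.2253*c - 14.9742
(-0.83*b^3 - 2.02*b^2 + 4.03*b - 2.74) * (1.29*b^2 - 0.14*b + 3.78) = -1.0707*b^5 - 2.4896*b^4 + 2.3441*b^3 - 11.7344*b^2 + 15.617*b - 10.3572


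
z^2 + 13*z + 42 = (z + 6)*(z + 7)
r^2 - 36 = (r - 6)*(r + 6)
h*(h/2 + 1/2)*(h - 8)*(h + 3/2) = h^4/2 - 11*h^3/4 - 37*h^2/4 - 6*h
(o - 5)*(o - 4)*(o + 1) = o^3 - 8*o^2 + 11*o + 20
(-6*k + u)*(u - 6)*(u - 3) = -6*k*u^2 + 54*k*u - 108*k + u^3 - 9*u^2 + 18*u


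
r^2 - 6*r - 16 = (r - 8)*(r + 2)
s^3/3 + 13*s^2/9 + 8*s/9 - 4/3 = (s/3 + 1)*(s - 2/3)*(s + 2)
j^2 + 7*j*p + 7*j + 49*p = (j + 7)*(j + 7*p)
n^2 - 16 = (n - 4)*(n + 4)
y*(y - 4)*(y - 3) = y^3 - 7*y^2 + 12*y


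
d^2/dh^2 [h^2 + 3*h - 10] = 2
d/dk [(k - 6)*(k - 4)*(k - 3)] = 3*k^2 - 26*k + 54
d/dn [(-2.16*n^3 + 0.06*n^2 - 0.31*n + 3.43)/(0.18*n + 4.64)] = (-0.7776*n^3 - 30.0564*n^2 + 0.5568*n - 2.0558)/(0.0324*n^2 + 1.6704*n + 21.5296)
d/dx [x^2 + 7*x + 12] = 2*x + 7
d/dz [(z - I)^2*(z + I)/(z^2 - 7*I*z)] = (z^4 - 14*I*z^3 - 8*z^2 + 2*I*z + 7)/(z^2*(z^2 - 14*I*z - 49))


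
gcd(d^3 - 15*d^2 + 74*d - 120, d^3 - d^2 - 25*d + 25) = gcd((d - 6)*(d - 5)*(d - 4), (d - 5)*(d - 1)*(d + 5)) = d - 5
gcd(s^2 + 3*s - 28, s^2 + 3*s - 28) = s^2 + 3*s - 28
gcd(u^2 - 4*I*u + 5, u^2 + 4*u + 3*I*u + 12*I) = 1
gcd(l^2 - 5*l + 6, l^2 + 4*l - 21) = l - 3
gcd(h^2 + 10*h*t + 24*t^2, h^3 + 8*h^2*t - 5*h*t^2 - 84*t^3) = h + 4*t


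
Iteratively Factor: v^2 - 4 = (v - 2)*(v + 2)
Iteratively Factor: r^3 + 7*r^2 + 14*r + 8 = (r + 2)*(r^2 + 5*r + 4) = (r + 2)*(r + 4)*(r + 1)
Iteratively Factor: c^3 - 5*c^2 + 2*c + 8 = (c - 4)*(c^2 - c - 2) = (c - 4)*(c + 1)*(c - 2)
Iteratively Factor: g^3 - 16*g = (g + 4)*(g^2 - 4*g) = g*(g + 4)*(g - 4)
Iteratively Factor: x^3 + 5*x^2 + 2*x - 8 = (x + 4)*(x^2 + x - 2) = (x - 1)*(x + 4)*(x + 2)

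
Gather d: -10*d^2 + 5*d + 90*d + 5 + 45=-10*d^2 + 95*d + 50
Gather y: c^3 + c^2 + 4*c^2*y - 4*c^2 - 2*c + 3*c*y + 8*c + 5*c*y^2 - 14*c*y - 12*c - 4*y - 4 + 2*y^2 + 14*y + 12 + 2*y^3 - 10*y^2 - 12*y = c^3 - 3*c^2 - 6*c + 2*y^3 + y^2*(5*c - 8) + y*(4*c^2 - 11*c - 2) + 8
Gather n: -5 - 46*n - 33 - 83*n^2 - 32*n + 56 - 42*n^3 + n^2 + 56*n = -42*n^3 - 82*n^2 - 22*n + 18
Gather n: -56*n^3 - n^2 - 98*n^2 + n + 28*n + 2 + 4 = -56*n^3 - 99*n^2 + 29*n + 6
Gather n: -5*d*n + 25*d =-5*d*n + 25*d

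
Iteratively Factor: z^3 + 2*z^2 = (z + 2)*(z^2) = z*(z + 2)*(z)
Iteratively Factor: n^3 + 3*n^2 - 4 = (n - 1)*(n^2 + 4*n + 4) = (n - 1)*(n + 2)*(n + 2)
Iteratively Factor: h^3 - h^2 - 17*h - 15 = (h + 3)*(h^2 - 4*h - 5) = (h + 1)*(h + 3)*(h - 5)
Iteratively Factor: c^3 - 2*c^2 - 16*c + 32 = (c - 4)*(c^2 + 2*c - 8) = (c - 4)*(c - 2)*(c + 4)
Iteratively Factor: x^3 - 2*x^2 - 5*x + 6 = (x - 3)*(x^2 + x - 2) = (x - 3)*(x - 1)*(x + 2)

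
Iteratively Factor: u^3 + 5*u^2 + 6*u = (u)*(u^2 + 5*u + 6) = u*(u + 3)*(u + 2)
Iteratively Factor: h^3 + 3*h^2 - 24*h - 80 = (h + 4)*(h^2 - h - 20) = (h - 5)*(h + 4)*(h + 4)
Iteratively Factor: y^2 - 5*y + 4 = (y - 4)*(y - 1)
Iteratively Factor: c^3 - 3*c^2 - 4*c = (c - 4)*(c^2 + c) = (c - 4)*(c + 1)*(c)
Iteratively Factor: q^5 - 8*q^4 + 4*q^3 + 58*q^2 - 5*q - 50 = (q + 1)*(q^4 - 9*q^3 + 13*q^2 + 45*q - 50) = (q - 5)*(q + 1)*(q^3 - 4*q^2 - 7*q + 10) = (q - 5)*(q + 1)*(q + 2)*(q^2 - 6*q + 5) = (q - 5)*(q - 1)*(q + 1)*(q + 2)*(q - 5)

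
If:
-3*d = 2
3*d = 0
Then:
No Solution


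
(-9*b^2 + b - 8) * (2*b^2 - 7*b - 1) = -18*b^4 + 65*b^3 - 14*b^2 + 55*b + 8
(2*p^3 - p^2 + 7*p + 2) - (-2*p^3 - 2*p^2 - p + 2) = 4*p^3 + p^2 + 8*p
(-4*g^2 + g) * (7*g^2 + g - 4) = -28*g^4 + 3*g^3 + 17*g^2 - 4*g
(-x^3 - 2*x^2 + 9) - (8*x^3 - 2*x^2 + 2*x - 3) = -9*x^3 - 2*x + 12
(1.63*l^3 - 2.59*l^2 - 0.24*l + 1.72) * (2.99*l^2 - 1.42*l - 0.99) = 4.8737*l^5 - 10.0587*l^4 + 1.3465*l^3 + 8.0477*l^2 - 2.2048*l - 1.7028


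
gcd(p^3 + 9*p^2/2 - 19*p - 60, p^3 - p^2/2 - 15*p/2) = p + 5/2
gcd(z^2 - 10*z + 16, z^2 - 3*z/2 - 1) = z - 2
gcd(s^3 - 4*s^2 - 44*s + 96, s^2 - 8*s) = s - 8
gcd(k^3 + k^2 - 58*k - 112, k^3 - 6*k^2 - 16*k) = k^2 - 6*k - 16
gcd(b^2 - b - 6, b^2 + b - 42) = 1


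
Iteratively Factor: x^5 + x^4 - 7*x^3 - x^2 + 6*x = (x + 3)*(x^4 - 2*x^3 - x^2 + 2*x) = x*(x + 3)*(x^3 - 2*x^2 - x + 2) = x*(x + 1)*(x + 3)*(x^2 - 3*x + 2) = x*(x - 2)*(x + 1)*(x + 3)*(x - 1)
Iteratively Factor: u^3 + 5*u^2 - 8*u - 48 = (u + 4)*(u^2 + u - 12) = (u + 4)^2*(u - 3)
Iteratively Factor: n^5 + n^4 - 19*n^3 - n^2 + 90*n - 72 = (n + 3)*(n^4 - 2*n^3 - 13*n^2 + 38*n - 24) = (n - 1)*(n + 3)*(n^3 - n^2 - 14*n + 24) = (n - 3)*(n - 1)*(n + 3)*(n^2 + 2*n - 8) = (n - 3)*(n - 1)*(n + 3)*(n + 4)*(n - 2)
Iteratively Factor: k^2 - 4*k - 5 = (k + 1)*(k - 5)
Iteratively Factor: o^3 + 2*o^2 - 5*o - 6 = (o + 1)*(o^2 + o - 6) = (o - 2)*(o + 1)*(o + 3)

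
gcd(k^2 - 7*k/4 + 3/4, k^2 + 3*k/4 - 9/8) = k - 3/4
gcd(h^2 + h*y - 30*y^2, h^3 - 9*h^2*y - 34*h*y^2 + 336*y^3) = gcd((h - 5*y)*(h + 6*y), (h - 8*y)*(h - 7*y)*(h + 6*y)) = h + 6*y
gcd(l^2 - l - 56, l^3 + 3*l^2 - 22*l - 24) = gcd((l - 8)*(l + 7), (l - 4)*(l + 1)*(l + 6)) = 1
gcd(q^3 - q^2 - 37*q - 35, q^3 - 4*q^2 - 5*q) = q + 1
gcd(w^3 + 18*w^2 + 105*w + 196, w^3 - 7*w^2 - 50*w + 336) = w + 7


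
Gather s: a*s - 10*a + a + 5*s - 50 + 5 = -9*a + s*(a + 5) - 45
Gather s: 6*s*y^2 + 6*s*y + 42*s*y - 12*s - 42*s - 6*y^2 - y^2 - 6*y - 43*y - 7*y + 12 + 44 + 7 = s*(6*y^2 + 48*y - 54) - 7*y^2 - 56*y + 63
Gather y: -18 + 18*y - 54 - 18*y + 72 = 0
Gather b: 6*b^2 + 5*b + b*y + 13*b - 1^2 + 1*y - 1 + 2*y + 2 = 6*b^2 + b*(y + 18) + 3*y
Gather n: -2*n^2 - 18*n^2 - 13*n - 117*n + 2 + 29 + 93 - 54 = -20*n^2 - 130*n + 70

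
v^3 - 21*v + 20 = (v - 4)*(v - 1)*(v + 5)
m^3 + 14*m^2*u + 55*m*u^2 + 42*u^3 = (m + u)*(m + 6*u)*(m + 7*u)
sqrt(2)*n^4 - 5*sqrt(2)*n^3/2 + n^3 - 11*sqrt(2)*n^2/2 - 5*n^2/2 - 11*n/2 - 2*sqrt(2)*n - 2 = (n - 4)*(n + 1/2)*(n + sqrt(2)/2)*(sqrt(2)*n + sqrt(2))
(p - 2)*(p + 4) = p^2 + 2*p - 8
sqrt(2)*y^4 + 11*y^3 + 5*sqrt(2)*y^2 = y^2*(y + 5*sqrt(2))*(sqrt(2)*y + 1)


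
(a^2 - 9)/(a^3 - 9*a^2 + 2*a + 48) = (a + 3)/(a^2 - 6*a - 16)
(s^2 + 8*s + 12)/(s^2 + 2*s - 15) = (s^2 + 8*s + 12)/(s^2 + 2*s - 15)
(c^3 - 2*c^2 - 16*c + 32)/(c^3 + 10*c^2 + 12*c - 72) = (c^2 - 16)/(c^2 + 12*c + 36)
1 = 1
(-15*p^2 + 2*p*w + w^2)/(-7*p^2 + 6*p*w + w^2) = (-15*p^2 + 2*p*w + w^2)/(-7*p^2 + 6*p*w + w^2)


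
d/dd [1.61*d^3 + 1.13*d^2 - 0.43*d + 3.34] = 4.83*d^2 + 2.26*d - 0.43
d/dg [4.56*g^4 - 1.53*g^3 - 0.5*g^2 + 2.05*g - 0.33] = 18.24*g^3 - 4.59*g^2 - 1.0*g + 2.05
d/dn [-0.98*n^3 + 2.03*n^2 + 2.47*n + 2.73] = -2.94*n^2 + 4.06*n + 2.47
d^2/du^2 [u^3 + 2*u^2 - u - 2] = 6*u + 4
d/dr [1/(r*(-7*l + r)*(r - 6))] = (r*(7*l - r) - r*(r - 6) + (7*l - r)*(r - 6))/(r^2*(7*l - r)^2*(r - 6)^2)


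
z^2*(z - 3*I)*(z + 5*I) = z^4 + 2*I*z^3 + 15*z^2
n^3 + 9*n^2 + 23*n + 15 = (n + 1)*(n + 3)*(n + 5)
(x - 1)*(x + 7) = x^2 + 6*x - 7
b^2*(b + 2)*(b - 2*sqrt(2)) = b^4 - 2*sqrt(2)*b^3 + 2*b^3 - 4*sqrt(2)*b^2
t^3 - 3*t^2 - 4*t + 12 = (t - 3)*(t - 2)*(t + 2)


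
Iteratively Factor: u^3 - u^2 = (u)*(u^2 - u) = u^2*(u - 1)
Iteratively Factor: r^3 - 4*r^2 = (r)*(r^2 - 4*r) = r^2*(r - 4)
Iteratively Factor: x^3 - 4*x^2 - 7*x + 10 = (x - 5)*(x^2 + x - 2) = (x - 5)*(x - 1)*(x + 2)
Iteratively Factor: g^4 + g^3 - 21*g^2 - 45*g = (g - 5)*(g^3 + 6*g^2 + 9*g) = (g - 5)*(g + 3)*(g^2 + 3*g) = g*(g - 5)*(g + 3)*(g + 3)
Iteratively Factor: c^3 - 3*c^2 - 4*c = (c + 1)*(c^2 - 4*c) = (c - 4)*(c + 1)*(c)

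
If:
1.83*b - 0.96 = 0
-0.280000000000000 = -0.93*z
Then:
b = 0.52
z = 0.30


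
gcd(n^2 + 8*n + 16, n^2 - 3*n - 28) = n + 4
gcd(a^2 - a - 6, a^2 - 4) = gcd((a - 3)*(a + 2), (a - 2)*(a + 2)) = a + 2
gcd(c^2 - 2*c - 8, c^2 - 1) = 1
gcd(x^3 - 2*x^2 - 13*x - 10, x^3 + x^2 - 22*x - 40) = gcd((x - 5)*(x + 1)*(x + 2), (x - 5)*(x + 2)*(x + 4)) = x^2 - 3*x - 10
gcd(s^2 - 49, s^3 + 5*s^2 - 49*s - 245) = s^2 - 49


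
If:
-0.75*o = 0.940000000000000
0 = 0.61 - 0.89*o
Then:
No Solution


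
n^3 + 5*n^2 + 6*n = n*(n + 2)*(n + 3)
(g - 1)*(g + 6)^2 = g^3 + 11*g^2 + 24*g - 36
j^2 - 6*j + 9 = (j - 3)^2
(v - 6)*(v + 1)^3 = v^4 - 3*v^3 - 15*v^2 - 17*v - 6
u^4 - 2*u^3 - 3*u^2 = u^2*(u - 3)*(u + 1)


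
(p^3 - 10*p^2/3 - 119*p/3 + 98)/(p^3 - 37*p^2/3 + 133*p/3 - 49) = (p + 6)/(p - 3)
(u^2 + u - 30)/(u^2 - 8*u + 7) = (u^2 + u - 30)/(u^2 - 8*u + 7)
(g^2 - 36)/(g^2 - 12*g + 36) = (g + 6)/(g - 6)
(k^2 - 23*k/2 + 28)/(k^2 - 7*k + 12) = (k^2 - 23*k/2 + 28)/(k^2 - 7*k + 12)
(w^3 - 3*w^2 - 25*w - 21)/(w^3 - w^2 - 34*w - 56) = (w^2 + 4*w + 3)/(w^2 + 6*w + 8)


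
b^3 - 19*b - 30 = (b - 5)*(b + 2)*(b + 3)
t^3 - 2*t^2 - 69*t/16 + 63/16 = (t - 3)*(t - 3/4)*(t + 7/4)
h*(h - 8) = h^2 - 8*h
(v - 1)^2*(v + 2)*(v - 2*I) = v^4 - 2*I*v^3 - 3*v^2 + 2*v + 6*I*v - 4*I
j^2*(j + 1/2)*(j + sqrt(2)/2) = j^4 + j^3/2 + sqrt(2)*j^3/2 + sqrt(2)*j^2/4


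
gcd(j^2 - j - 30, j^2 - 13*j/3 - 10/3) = 1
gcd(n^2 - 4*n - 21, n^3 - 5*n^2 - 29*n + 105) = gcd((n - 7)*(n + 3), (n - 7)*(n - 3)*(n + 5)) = n - 7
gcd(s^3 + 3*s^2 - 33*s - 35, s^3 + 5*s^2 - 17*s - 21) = s^2 + 8*s + 7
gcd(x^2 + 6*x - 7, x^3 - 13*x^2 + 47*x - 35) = x - 1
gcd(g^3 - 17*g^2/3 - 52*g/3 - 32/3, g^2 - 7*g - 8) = g^2 - 7*g - 8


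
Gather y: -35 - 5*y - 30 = -5*y - 65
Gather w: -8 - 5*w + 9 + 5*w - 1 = 0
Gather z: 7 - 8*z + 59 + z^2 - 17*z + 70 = z^2 - 25*z + 136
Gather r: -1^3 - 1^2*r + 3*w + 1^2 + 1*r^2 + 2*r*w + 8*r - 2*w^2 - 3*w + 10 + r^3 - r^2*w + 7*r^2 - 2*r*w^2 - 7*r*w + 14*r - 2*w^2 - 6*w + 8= r^3 + r^2*(8 - w) + r*(-2*w^2 - 5*w + 21) - 4*w^2 - 6*w + 18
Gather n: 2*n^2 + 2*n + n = 2*n^2 + 3*n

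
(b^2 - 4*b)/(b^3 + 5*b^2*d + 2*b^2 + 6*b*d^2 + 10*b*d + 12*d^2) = b*(b - 4)/(b^3 + 5*b^2*d + 2*b^2 + 6*b*d^2 + 10*b*d + 12*d^2)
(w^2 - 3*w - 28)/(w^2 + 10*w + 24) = (w - 7)/(w + 6)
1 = 1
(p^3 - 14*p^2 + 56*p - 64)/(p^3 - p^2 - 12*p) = (p^2 - 10*p + 16)/(p*(p + 3))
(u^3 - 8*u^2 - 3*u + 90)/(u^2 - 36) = (u^2 - 2*u - 15)/(u + 6)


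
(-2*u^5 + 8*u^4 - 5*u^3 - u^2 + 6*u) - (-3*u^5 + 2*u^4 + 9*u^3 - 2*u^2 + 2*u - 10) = u^5 + 6*u^4 - 14*u^3 + u^2 + 4*u + 10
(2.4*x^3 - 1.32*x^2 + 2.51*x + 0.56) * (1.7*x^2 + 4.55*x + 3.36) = 4.08*x^5 + 8.676*x^4 + 6.325*x^3 + 7.9373*x^2 + 10.9816*x + 1.8816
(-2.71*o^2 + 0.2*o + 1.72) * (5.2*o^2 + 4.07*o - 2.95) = -14.092*o^4 - 9.9897*o^3 + 17.7525*o^2 + 6.4104*o - 5.074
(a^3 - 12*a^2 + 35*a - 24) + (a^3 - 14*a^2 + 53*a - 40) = 2*a^3 - 26*a^2 + 88*a - 64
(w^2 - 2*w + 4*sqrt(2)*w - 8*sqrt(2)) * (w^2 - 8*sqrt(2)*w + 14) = w^4 - 4*sqrt(2)*w^3 - 2*w^3 - 50*w^2 + 8*sqrt(2)*w^2 + 56*sqrt(2)*w + 100*w - 112*sqrt(2)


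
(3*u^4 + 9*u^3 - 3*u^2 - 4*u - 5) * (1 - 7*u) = -21*u^5 - 60*u^4 + 30*u^3 + 25*u^2 + 31*u - 5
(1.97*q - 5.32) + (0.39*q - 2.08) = 2.36*q - 7.4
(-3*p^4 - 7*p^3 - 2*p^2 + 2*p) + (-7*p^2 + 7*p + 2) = -3*p^4 - 7*p^3 - 9*p^2 + 9*p + 2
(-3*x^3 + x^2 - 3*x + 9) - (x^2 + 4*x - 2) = -3*x^3 - 7*x + 11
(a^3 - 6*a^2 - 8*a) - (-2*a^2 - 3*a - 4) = a^3 - 4*a^2 - 5*a + 4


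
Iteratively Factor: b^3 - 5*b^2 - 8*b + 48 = (b - 4)*(b^2 - b - 12) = (b - 4)*(b + 3)*(b - 4)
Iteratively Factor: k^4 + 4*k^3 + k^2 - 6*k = (k - 1)*(k^3 + 5*k^2 + 6*k) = (k - 1)*(k + 3)*(k^2 + 2*k) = (k - 1)*(k + 2)*(k + 3)*(k)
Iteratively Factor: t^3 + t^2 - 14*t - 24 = (t + 2)*(t^2 - t - 12) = (t - 4)*(t + 2)*(t + 3)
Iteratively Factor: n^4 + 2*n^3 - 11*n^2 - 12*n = (n)*(n^3 + 2*n^2 - 11*n - 12) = n*(n + 1)*(n^2 + n - 12) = n*(n + 1)*(n + 4)*(n - 3)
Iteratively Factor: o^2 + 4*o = (o)*(o + 4)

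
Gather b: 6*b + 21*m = 6*b + 21*m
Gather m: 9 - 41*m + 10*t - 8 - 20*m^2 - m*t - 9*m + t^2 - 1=-20*m^2 + m*(-t - 50) + t^2 + 10*t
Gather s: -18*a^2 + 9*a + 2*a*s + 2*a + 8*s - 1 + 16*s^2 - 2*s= -18*a^2 + 11*a + 16*s^2 + s*(2*a + 6) - 1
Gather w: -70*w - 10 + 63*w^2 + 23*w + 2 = 63*w^2 - 47*w - 8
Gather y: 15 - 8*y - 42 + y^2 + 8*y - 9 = y^2 - 36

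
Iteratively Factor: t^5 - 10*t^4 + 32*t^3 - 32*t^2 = (t - 4)*(t^4 - 6*t^3 + 8*t^2) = (t - 4)^2*(t^3 - 2*t^2) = t*(t - 4)^2*(t^2 - 2*t) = t^2*(t - 4)^2*(t - 2)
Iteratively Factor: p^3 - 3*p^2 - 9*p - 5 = (p - 5)*(p^2 + 2*p + 1) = (p - 5)*(p + 1)*(p + 1)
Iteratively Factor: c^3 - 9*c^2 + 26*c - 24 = (c - 2)*(c^2 - 7*c + 12) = (c - 3)*(c - 2)*(c - 4)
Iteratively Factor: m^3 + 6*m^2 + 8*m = (m + 2)*(m^2 + 4*m) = (m + 2)*(m + 4)*(m)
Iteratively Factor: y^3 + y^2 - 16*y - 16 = (y + 4)*(y^2 - 3*y - 4) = (y + 1)*(y + 4)*(y - 4)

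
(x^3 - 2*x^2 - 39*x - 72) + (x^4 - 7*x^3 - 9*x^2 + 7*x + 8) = x^4 - 6*x^3 - 11*x^2 - 32*x - 64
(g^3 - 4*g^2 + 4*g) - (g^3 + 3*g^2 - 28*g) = -7*g^2 + 32*g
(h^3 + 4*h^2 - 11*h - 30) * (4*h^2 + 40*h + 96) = 4*h^5 + 56*h^4 + 212*h^3 - 176*h^2 - 2256*h - 2880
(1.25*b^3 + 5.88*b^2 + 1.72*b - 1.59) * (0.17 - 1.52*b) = -1.9*b^4 - 8.7251*b^3 - 1.6148*b^2 + 2.7092*b - 0.2703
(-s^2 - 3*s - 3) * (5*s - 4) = -5*s^3 - 11*s^2 - 3*s + 12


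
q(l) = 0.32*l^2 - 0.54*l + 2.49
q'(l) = 0.64*l - 0.54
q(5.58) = 9.44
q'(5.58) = 3.03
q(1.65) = 2.47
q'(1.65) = 0.52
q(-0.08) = 2.54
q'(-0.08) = -0.59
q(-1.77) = 4.45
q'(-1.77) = -1.67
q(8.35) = 20.29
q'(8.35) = 4.80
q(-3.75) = 9.02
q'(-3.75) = -2.94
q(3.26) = 4.13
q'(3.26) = 1.55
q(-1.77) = 4.45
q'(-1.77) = -1.67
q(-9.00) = 33.27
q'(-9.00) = -6.30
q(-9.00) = 33.27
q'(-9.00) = -6.30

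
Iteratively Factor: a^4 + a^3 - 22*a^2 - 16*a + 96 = (a - 4)*(a^3 + 5*a^2 - 2*a - 24) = (a - 4)*(a + 4)*(a^2 + a - 6) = (a - 4)*(a + 3)*(a + 4)*(a - 2)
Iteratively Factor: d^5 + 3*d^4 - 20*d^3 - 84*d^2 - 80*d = (d)*(d^4 + 3*d^3 - 20*d^2 - 84*d - 80) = d*(d + 2)*(d^3 + d^2 - 22*d - 40) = d*(d + 2)*(d + 4)*(d^2 - 3*d - 10) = d*(d - 5)*(d + 2)*(d + 4)*(d + 2)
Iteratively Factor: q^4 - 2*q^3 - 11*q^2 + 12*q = (q - 4)*(q^3 + 2*q^2 - 3*q) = (q - 4)*(q - 1)*(q^2 + 3*q) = q*(q - 4)*(q - 1)*(q + 3)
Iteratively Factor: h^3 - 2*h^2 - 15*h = (h - 5)*(h^2 + 3*h) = (h - 5)*(h + 3)*(h)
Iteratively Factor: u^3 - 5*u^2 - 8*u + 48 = (u - 4)*(u^2 - u - 12) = (u - 4)^2*(u + 3)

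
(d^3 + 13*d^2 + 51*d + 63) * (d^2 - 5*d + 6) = d^5 + 8*d^4 - 8*d^3 - 114*d^2 - 9*d + 378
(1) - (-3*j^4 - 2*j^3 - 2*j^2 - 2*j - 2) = 3*j^4 + 2*j^3 + 2*j^2 + 2*j + 3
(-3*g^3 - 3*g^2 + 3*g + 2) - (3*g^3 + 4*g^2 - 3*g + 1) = -6*g^3 - 7*g^2 + 6*g + 1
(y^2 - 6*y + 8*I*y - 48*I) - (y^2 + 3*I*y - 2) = -6*y + 5*I*y + 2 - 48*I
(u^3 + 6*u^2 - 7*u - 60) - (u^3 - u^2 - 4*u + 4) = 7*u^2 - 3*u - 64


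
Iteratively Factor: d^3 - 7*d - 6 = (d + 1)*(d^2 - d - 6) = (d - 3)*(d + 1)*(d + 2)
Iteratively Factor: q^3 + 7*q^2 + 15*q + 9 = (q + 3)*(q^2 + 4*q + 3) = (q + 3)^2*(q + 1)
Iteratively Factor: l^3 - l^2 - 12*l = (l)*(l^2 - l - 12) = l*(l - 4)*(l + 3)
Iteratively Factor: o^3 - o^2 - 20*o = (o)*(o^2 - o - 20) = o*(o + 4)*(o - 5)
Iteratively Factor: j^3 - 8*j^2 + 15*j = (j)*(j^2 - 8*j + 15) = j*(j - 3)*(j - 5)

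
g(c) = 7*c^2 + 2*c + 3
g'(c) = 14*c + 2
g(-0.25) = 2.94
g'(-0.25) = -1.50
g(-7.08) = 339.72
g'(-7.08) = -97.12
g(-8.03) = 438.31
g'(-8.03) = -110.42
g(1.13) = 14.20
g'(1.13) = 17.82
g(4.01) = 123.58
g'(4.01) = 58.14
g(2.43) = 49.19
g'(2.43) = 36.02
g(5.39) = 217.14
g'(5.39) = 77.46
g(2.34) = 46.01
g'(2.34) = 34.76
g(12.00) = 1035.00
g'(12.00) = 170.00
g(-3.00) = 60.00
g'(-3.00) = -40.00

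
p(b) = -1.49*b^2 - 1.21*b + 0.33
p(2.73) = -14.08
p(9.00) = -131.25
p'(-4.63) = 12.59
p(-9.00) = -109.47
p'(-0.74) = 1.00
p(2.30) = -10.34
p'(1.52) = -5.74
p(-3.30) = -11.90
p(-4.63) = -26.01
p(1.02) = -2.45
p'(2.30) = -8.06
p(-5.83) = -43.26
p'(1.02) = -4.25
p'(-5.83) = 16.16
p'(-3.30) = 8.62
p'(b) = -2.98*b - 1.21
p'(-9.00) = 25.61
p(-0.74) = 0.41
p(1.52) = -4.95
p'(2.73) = -9.35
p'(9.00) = -28.03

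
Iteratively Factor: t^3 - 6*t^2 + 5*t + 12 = (t - 4)*(t^2 - 2*t - 3) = (t - 4)*(t - 3)*(t + 1)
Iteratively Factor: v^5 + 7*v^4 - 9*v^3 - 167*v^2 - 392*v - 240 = (v + 1)*(v^4 + 6*v^3 - 15*v^2 - 152*v - 240) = (v - 5)*(v + 1)*(v^3 + 11*v^2 + 40*v + 48) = (v - 5)*(v + 1)*(v + 3)*(v^2 + 8*v + 16) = (v - 5)*(v + 1)*(v + 3)*(v + 4)*(v + 4)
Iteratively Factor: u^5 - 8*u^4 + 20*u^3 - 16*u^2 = (u - 2)*(u^4 - 6*u^3 + 8*u^2) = (u - 2)^2*(u^3 - 4*u^2) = u*(u - 2)^2*(u^2 - 4*u) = u*(u - 4)*(u - 2)^2*(u)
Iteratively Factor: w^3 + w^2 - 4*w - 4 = (w - 2)*(w^2 + 3*w + 2) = (w - 2)*(w + 1)*(w + 2)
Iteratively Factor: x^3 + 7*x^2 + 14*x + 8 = (x + 1)*(x^2 + 6*x + 8) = (x + 1)*(x + 4)*(x + 2)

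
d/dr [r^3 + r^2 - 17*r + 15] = 3*r^2 + 2*r - 17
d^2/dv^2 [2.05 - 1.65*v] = 0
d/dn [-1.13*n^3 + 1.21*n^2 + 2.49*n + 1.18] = -3.39*n^2 + 2.42*n + 2.49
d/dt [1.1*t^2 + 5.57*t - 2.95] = 2.2*t + 5.57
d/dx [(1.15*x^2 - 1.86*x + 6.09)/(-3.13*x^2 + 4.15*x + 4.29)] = (-1.0493*x^2 + 47.9904*x - 33.2529)/(9.7969*x^4 - 25.979*x^3 - 9.6329*x^2 + 35.607*x + 18.4041)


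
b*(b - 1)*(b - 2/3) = b^3 - 5*b^2/3 + 2*b/3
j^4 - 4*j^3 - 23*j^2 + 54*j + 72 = (j - 6)*(j - 3)*(j + 1)*(j + 4)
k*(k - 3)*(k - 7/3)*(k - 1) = k^4 - 19*k^3/3 + 37*k^2/3 - 7*k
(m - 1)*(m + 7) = m^2 + 6*m - 7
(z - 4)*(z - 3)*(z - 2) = z^3 - 9*z^2 + 26*z - 24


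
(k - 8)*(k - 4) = k^2 - 12*k + 32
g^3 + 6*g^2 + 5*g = g*(g + 1)*(g + 5)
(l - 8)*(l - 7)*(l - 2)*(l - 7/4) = l^4 - 75*l^3/4 + 463*l^2/4 - 525*l/2 + 196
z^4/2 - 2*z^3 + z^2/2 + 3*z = z*(z/2 + 1/2)*(z - 3)*(z - 2)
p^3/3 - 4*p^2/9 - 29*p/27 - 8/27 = (p/3 + 1/3)*(p - 8/3)*(p + 1/3)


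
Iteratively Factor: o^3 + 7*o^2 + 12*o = (o + 4)*(o^2 + 3*o) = (o + 3)*(o + 4)*(o)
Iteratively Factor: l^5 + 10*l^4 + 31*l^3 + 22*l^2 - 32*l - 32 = (l + 2)*(l^4 + 8*l^3 + 15*l^2 - 8*l - 16) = (l + 2)*(l + 4)*(l^3 + 4*l^2 - l - 4) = (l - 1)*(l + 2)*(l + 4)*(l^2 + 5*l + 4) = (l - 1)*(l + 2)*(l + 4)^2*(l + 1)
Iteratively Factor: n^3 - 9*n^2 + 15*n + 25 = (n + 1)*(n^2 - 10*n + 25) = (n - 5)*(n + 1)*(n - 5)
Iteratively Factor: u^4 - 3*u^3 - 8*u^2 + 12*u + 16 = (u + 1)*(u^3 - 4*u^2 - 4*u + 16) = (u - 2)*(u + 1)*(u^2 - 2*u - 8) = (u - 2)*(u + 1)*(u + 2)*(u - 4)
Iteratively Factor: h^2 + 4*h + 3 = (h + 3)*(h + 1)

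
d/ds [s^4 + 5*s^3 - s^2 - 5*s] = 4*s^3 + 15*s^2 - 2*s - 5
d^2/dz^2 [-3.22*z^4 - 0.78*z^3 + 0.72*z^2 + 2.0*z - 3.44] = -38.64*z^2 - 4.68*z + 1.44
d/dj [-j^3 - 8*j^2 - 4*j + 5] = -3*j^2 - 16*j - 4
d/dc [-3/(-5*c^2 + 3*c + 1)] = 3*(3 - 10*c)/(-5*c^2 + 3*c + 1)^2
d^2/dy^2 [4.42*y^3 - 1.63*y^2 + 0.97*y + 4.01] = 26.52*y - 3.26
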